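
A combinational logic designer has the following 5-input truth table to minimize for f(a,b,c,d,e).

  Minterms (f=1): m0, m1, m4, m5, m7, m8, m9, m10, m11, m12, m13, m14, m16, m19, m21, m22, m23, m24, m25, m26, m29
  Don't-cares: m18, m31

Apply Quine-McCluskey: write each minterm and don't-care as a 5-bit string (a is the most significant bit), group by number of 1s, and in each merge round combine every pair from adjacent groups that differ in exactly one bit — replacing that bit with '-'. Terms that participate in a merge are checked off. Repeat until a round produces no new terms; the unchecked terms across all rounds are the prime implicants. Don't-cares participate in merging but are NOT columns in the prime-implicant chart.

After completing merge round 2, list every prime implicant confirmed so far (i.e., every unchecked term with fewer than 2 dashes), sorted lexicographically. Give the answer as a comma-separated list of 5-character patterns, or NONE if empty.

NONE

[col 0] 00000*, 00001*, 00100*, 00101*, 00111*, 01000*, 01001*, 01010*, 01011*, 01100*, 01101*, 01110*, 10000*, 10010*, 10011*, 10101*, 10110*, 10111*, 11000*, 11001*, 11010*, 11101*, 11111*
[col 1] -0000*, -0101*, -0111*, -1000*, -1001*, -1010*, -1101*, 0-000*, 0-001*, 0-100*, 0-101*, 00-00*, 00-01*, 0000-*, 001-1*, 0010-*, 01-00*, 01-01*, 01-10*, 010-0*, 010-1*, 0100-*, 0101-*, 011-0*, 0110-*, 1-000*, 1-010*, 1-101*, 1-111*, 10-10*, 10-11*, 100-0*, 1001-*, 101-1*, 1011-*, 11-01*, 110-0*, 1100-*, 111-1*
[col 2] --000, --101, -01-1, -1-01, -10-0, -100-, 0--00*, 0--01*, 0-00-*, 0-10-*, 00-0-*, 01--0, 01-0-*, 010--, 1-0-0, 1-1-1, 10-1-
[col 3] 0--0-
Prime implicants: --000, --101, -01-1, -1-01, -10-0, -100-, 0--0-, 01--0, 010--, 1-0-0, 1-1-1, 10-1-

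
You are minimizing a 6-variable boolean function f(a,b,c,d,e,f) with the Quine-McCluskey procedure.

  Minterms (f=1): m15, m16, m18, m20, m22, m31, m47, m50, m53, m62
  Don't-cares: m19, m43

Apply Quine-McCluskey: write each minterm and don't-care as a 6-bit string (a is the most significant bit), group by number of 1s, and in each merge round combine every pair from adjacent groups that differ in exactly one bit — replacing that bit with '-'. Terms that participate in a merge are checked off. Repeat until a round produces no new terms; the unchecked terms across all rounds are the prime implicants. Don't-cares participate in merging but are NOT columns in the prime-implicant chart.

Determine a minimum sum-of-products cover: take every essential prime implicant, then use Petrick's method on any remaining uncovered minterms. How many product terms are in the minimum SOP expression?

6

Round 0: 001111✓ 010000✓ 010010✓ 010011✓ 010100✓ 010110✓ 011111✓ 101011✓ 101111✓ 110010✓ 110101 111110
Round 1: -01111 -10010 0-1111 010-00✓ 010-10✓ 0100-0✓ 01001- 0101-0✓ 101-11
Round 2: 010--0
PIs = {-01111, -10010, 0-1111, 010--0, 01001-, 101-11, 110101, 111110}
Coverage chart:
  m15: -01111,0-1111
  m16: 010--0 ←essential
  m18: -10010,010--0,01001-
  m20: 010--0 ←essential
  m22: 010--0 ←essential
  m31: 0-1111 ←essential
  m47: -01111,101-11
  m50: -10010 ←essential
  m53: 110101 ←essential
  m62: 111110 ←essential
Essential: -10010, 0-1111, 010--0, 110101, 111110
Petrick residual → -01111
Min cover (6 terms): b'cdef + bc'd'ef' + a'cdef + a'bc'f' + abc'de'f + abcdef'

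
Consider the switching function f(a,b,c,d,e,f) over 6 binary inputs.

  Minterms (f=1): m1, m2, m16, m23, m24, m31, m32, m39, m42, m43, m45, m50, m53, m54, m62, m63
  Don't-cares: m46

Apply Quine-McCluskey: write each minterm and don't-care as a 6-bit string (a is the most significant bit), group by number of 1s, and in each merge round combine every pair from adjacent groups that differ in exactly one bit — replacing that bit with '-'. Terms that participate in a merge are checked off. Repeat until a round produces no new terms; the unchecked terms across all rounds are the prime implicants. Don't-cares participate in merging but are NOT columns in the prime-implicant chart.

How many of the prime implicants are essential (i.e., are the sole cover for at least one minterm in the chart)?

10

size-2^0 implicants → 000001  000010  010000(✓)  010111(✓)  011000(✓)  011111(✓)  100000  100111  101010(✓)  101011(✓)  101101  101110(✓)  110010(✓)  110101  110110(✓)  111110(✓)  111111(✓)
size-2^1 implicants → -11111  01-000  01-111  1-1110  101-10  10101-  11-110  110-10  11111-
Unchecked terms (primes): -11111, 000001, 000010, 01-000, 01-111, 1-1110, 100000, 100111, 101-10, 10101-, 101101, 11-110, 110-10, 110101, 11111-
Minterm coverage:
  m1 ⊆ 000001 [E]
  m2 ⊆ 000010 [E]
  m16 ⊆ 01-000 [E]
  m23 ⊆ 01-111 [E]
  m24 ⊆ 01-000 [E]
  m31 ⊆ -11111,01-111
  m32 ⊆ 100000 [E]
  m39 ⊆ 100111 [E]
  m42 ⊆ 101-10,10101-
  m43 ⊆ 10101- [E]
  m45 ⊆ 101101 [E]
  m50 ⊆ 110-10 [E]
  m53 ⊆ 110101 [E]
  m54 ⊆ 11-110,110-10
  m62 ⊆ 1-1110,11-110,11111-
  m63 ⊆ -11111,11111-
E = {000001, 000010, 01-000, 01-111, 100000, 100111, 10101-, 101101, 110-10, 110101}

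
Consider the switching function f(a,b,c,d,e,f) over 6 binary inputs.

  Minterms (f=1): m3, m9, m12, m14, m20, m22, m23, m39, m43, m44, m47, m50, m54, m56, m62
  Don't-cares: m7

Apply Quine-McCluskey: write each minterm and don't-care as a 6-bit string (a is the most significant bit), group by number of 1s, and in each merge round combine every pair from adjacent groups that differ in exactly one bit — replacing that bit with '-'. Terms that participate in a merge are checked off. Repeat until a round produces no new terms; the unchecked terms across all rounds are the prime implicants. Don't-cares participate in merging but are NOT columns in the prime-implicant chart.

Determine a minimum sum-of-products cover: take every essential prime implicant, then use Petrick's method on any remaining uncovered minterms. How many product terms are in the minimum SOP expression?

11

Round 0: 000011✓ 000111✓ 001001 001100✓ 001110✓ 010100✓ 010110✓ 010111✓ 100111✓ 101011✓ 101100✓ 101111✓ 110010✓ 110110✓ 111000 111110✓
Round 1: -00111 -01100 -10110 0-0111 000-11 0011-0 0101-0 01011- 10-111 101-11 11-110 110-10
PIs = {-00111, -01100, -10110, 0-0111, 000-11, 001001, 0011-0, 0101-0, 01011-, 10-111, 101-11, 11-110, 110-10, 111000}
Coverage chart:
  m3: 000-11 ←essential
  m9: 001001 ←essential
  m12: -01100,0011-0
  m14: 0011-0 ←essential
  m20: 0101-0 ←essential
  m22: -10110,0101-0,01011-
  m23: 0-0111,01011-
  m39: -00111,10-111
  m43: 101-11 ←essential
  m44: -01100 ←essential
  m47: 10-111,101-11
  m50: 110-10 ←essential
  m54: -10110,11-110,110-10
  m56: 111000 ←essential
  m62: 11-110 ←essential
Essential: -01100, 000-11, 001001, 0011-0, 0101-0, 101-11, 11-110, 110-10, 111000
Petrick residual → -00111, 0-0111
Min cover (11 terms): b'c'def + b'cde'f' + a'c'def + a'b'c'ef + a'b'cd'e'f + a'b'cdf' + a'bc'df' + ab'cef + abdef' + abc'ef' + abcd'e'f'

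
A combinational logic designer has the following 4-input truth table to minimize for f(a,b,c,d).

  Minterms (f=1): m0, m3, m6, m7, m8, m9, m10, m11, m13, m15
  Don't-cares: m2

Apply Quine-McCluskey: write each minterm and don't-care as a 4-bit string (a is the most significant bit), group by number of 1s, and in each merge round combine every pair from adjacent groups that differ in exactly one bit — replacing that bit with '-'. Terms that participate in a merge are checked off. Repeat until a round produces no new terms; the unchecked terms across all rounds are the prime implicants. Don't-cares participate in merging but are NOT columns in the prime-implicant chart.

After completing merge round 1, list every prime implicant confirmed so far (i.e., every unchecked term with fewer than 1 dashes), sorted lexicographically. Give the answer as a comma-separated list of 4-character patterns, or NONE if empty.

NONE

size-2^0 implicants → 0000(✓)  0010(✓)  0011(✓)  0110(✓)  0111(✓)  1000(✓)  1001(✓)  1010(✓)  1011(✓)  1101(✓)  1111(✓)
size-2^1 implicants → -000(✓)  -010(✓)  -011(✓)  -111(✓)  0-10(✓)  0-11(✓)  00-0(✓)  001-(✓)  011-(✓)  1-01(✓)  1-11(✓)  10-0(✓)  10-1(✓)  100-(✓)  101-(✓)  11-1(✓)
size-2^2 implicants → --11  -0-0  -01-  0-1-  1--1  10--
Unchecked terms (primes): --11, -0-0, -01-, 0-1-, 1--1, 10--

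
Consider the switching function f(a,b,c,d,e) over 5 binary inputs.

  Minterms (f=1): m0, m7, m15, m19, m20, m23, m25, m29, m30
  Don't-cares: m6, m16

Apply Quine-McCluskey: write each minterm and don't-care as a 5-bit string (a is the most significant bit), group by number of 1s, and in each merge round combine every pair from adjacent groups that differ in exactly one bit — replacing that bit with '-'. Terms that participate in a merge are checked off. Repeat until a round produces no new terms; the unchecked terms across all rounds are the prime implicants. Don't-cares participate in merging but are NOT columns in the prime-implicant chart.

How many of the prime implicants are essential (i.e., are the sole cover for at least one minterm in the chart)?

[col 0] 00000*, 00110*, 00111*, 01111*, 10000*, 10011*, 10100*, 10111*, 11001*, 11101*, 11110
[col 1] -0000, -0111, 0-111, 0011-, 10-00, 10-11, 11-01
Prime implicants: -0000, -0111, 0-111, 0011-, 10-00, 10-11, 11-01, 11110
PI chart (minterm → PIs covering it):
  0 | -0000  (sole → essential)
  7 | -0111,0-111,0011-
  15 | 0-111  (sole → essential)
  19 | 10-11  (sole → essential)
  20 | 10-00  (sole → essential)
  23 | -0111,10-11
  25 | 11-01  (sole → essential)
  29 | 11-01  (sole → essential)
  30 | 11110  (sole → essential)
Essential prime implicants: -0000, 0-111, 10-00, 10-11, 11-01, 11110

6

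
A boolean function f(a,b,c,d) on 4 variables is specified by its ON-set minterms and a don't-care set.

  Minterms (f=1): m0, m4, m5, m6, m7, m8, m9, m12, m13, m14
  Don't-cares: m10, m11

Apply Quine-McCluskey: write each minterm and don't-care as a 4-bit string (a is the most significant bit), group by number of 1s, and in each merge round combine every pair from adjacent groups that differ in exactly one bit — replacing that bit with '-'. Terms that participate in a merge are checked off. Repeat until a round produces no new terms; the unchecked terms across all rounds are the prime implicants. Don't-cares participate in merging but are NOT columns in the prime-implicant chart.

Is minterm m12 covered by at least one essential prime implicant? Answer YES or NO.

YES

[col 0] 0000*, 0100*, 0101*, 0110*, 0111*, 1000*, 1001*, 1010*, 1011*, 1100*, 1101*, 1110*
[col 1] -000*, -100*, -101*, -110*, 0-00*, 01-0*, 01-1*, 010-*, 011-*, 1-00*, 1-01*, 1-10*, 10-0*, 10-1*, 100-*, 101-*, 11-0*, 110-*
[col 2] --00, -1-0, -10-, 01--, 1--0, 1-0-, 10--
Prime implicants: --00, -1-0, -10-, 01--, 1--0, 1-0-, 10--
PI chart (minterm → PIs covering it):
  0 | --00  (sole → essential)
  4 | --00,-1-0,-10-,01--
  5 | -10-,01--
  6 | -1-0,01--
  7 | 01--  (sole → essential)
  8 | --00,1--0,1-0-,10--
  9 | 1-0-,10--
  12 | --00,-1-0,-10-,1--0,1-0-
  13 | -10-,1-0-
  14 | -1-0,1--0
Essential prime implicants: --00, 01--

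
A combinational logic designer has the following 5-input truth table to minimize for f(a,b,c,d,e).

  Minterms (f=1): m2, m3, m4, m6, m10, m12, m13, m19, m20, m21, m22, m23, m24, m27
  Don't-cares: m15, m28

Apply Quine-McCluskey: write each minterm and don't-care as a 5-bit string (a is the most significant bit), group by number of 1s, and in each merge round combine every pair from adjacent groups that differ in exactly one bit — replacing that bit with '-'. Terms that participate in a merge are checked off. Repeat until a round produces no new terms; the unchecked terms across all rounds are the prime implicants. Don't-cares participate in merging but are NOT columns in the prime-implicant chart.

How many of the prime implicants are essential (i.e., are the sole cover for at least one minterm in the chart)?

4

[col 0] 00010*, 00011*, 00100*, 00110*, 01010*, 01100*, 01101*, 01111*, 10011*, 10100*, 10101*, 10110*, 10111*, 11000*, 11011*, 11100*
[col 1] -0011, -0100*, -0110*, -1100*, 0-010, 0-100*, 00-10, 0001-, 001-0*, 011-1, 0110-, 1-011, 1-100*, 10-11, 101-0*, 101-1*, 1010-*, 1011-*, 11-00
[col 2] --100, -01-0, 101--
Prime implicants: --100, -0011, -01-0, 0-010, 00-10, 0001-, 011-1, 0110-, 1-011, 10-11, 101--, 11-00
PI chart (minterm → PIs covering it):
  2 | 0-010,00-10,0001-
  3 | -0011,0001-
  4 | --100,-01-0
  6 | -01-0,00-10
  10 | 0-010  (sole → essential)
  12 | --100,0110-
  13 | 011-1,0110-
  19 | -0011,1-011,10-11
  20 | --100,-01-0,101--
  21 | 101--  (sole → essential)
  22 | -01-0,101--
  23 | 10-11,101--
  24 | 11-00  (sole → essential)
  27 | 1-011  (sole → essential)
Essential prime implicants: 0-010, 1-011, 101--, 11-00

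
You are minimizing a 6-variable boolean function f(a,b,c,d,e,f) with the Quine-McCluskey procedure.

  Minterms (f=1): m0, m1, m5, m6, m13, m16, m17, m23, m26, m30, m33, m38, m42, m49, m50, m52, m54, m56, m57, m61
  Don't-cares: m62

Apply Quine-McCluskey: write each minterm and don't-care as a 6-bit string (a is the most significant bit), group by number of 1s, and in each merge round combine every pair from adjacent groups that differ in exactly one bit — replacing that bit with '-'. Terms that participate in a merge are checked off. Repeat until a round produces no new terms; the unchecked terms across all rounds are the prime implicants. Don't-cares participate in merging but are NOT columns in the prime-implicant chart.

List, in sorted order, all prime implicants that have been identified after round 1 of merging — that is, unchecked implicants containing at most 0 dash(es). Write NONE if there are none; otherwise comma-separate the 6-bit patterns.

010111, 101010

Round 0: 000000✓ 000001✓ 000101✓ 000110✓ 001101✓ 010000✓ 010001✓ 010111 011010✓ 011110✓ 100001✓ 100110✓ 101010 110001✓ 110010✓ 110100✓ 110110✓ 111000✓ 111001✓ 111101✓ 111110✓
Round 1: -00001✓ -00110 -10001✓ -11110 0-0000✓ 0-0001✓ 00-101 000-01 00000-✓ 01000-✓ 011-10 1-0001✓ 1-0110 11-001 11-110 110-10 1101-0 111-01 11100-
Round 2: --0001 0-000-
PIs = {--0001, -00110, -11110, 0-000-, 00-101, 000-01, 010111, 011-10, 1-0110, 101010, 11-001, 11-110, 110-10, 1101-0, 111-01, 11100-}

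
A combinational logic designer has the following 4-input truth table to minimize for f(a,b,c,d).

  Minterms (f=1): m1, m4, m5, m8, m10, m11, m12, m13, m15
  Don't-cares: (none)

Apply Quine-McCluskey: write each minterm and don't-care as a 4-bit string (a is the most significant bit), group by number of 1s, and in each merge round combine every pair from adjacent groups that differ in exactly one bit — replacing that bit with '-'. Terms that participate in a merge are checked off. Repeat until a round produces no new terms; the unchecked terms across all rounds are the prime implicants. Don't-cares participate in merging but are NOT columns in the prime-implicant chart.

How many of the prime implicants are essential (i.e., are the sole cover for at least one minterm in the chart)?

2

Round 0: 0001✓ 0100✓ 0101✓ 1000✓ 1010✓ 1011✓ 1100✓ 1101✓ 1111✓
Round 1: -100✓ -101✓ 0-01 010-✓ 1-00 1-11 10-0 101- 11-1 110-✓
Round 2: -10-
PIs = {-10-, 0-01, 1-00, 1-11, 10-0, 101-, 11-1}
Coverage chart:
  m1: 0-01 ←essential
  m4: -10- ←essential
  m5: -10-,0-01
  m8: 1-00,10-0
  m10: 10-0,101-
  m11: 1-11,101-
  m12: -10-,1-00
  m13: -10-,11-1
  m15: 1-11,11-1
Essential: -10-, 0-01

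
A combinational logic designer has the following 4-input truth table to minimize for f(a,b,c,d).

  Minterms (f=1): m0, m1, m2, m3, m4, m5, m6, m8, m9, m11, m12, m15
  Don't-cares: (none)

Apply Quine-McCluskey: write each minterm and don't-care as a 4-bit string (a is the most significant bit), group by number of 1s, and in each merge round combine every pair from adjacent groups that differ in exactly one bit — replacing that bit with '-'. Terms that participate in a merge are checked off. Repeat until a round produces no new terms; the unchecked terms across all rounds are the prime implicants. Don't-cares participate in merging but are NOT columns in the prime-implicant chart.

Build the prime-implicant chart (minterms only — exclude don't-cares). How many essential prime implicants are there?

Round 0: 0000✓ 0001✓ 0010✓ 0011✓ 0100✓ 0101✓ 0110✓ 1000✓ 1001✓ 1011✓ 1100✓ 1111✓
Round 1: -000✓ -001✓ -011✓ -100✓ 0-00✓ 0-01✓ 0-10✓ 00-0✓ 00-1✓ 000-✓ 001-✓ 01-0✓ 010-✓ 1-00✓ 1-11 10-1✓ 100-✓
Round 2: --00 -0-1 -00- 0--0 0-0- 00--
PIs = {--00, -0-1, -00-, 0--0, 0-0-, 00--, 1-11}
Coverage chart:
  m0: --00,-00-,0--0,0-0-,00--
  m1: -0-1,-00-,0-0-,00--
  m2: 0--0,00--
  m3: -0-1,00--
  m4: --00,0--0,0-0-
  m5: 0-0- ←essential
  m6: 0--0 ←essential
  m8: --00,-00-
  m9: -0-1,-00-
  m11: -0-1,1-11
  m12: --00 ←essential
  m15: 1-11 ←essential
Essential: --00, 0--0, 0-0-, 1-11

4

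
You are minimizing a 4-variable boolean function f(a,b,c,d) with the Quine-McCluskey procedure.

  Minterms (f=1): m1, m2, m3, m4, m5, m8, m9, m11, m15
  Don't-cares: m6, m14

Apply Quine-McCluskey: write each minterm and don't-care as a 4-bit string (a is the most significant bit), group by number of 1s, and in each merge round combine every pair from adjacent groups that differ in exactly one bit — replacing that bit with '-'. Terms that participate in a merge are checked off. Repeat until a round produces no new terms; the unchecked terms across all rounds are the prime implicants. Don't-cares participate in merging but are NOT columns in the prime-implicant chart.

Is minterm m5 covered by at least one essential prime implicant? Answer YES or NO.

NO

size-2^0 implicants → 0001(✓)  0010(✓)  0011(✓)  0100(✓)  0101(✓)  0110(✓)  1000(✓)  1001(✓)  1011(✓)  1110(✓)  1111(✓)
size-2^1 implicants → -001(✓)  -011(✓)  -110  0-01  0-10  00-1(✓)  001-  01-0  010-  1-11  10-1(✓)  100-  111-
size-2^2 implicants → -0-1
Unchecked terms (primes): -0-1, -110, 0-01, 0-10, 001-, 01-0, 010-, 1-11, 100-, 111-
Minterm coverage:
  m1 ⊆ -0-1,0-01
  m2 ⊆ 0-10,001-
  m3 ⊆ -0-1,001-
  m4 ⊆ 01-0,010-
  m5 ⊆ 0-01,010-
  m8 ⊆ 100- [E]
  m9 ⊆ -0-1,100-
  m11 ⊆ -0-1,1-11
  m15 ⊆ 1-11,111-
E = {100-}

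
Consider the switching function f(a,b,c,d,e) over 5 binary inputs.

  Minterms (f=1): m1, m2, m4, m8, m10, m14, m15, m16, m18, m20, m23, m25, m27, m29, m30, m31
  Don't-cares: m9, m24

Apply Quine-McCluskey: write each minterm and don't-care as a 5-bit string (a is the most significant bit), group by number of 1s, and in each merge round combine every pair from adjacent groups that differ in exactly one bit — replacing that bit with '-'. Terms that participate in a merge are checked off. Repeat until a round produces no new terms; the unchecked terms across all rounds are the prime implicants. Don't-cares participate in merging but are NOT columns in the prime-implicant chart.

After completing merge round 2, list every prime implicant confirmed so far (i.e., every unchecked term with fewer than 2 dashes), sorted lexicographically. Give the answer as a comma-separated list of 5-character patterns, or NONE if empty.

-0010, -0100, 0-001, 0-010, 01-10, 010-0, 1-000, 1-111, 10-00, 100-0

[col 0] 00001*, 00010*, 00100*, 01000*, 01001*, 01010*, 01110*, 01111*, 10000*, 10010*, 10100*, 10111*, 11000*, 11001*, 11011*, 11101*, 11110*, 11111*
[col 1] -0010, -0100, -1000*, -1001*, -1110*, -1111*, 0-001, 0-010, 01-10, 010-0, 0100-*, 0111-*, 1-000, 1-111, 10-00, 100-0, 11-01*, 11-11*, 110-1*, 1100-*, 111-1*, 1111-*
[col 2] -100-, -111-, 11--1
Prime implicants: -0010, -0100, -100-, -111-, 0-001, 0-010, 01-10, 010-0, 1-000, 1-111, 10-00, 100-0, 11--1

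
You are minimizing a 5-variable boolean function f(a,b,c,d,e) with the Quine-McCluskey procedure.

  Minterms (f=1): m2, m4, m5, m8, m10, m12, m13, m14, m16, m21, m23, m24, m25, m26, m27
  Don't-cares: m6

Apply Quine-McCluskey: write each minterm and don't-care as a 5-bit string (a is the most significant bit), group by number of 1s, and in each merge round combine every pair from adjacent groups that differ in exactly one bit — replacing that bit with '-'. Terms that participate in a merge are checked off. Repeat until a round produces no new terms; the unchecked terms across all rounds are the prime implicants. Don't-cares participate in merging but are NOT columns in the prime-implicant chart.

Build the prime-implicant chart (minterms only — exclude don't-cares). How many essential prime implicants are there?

5

Round 0: 00010✓ 00100✓ 00101✓ 00110✓ 01000✓ 01010✓ 01100✓ 01101✓ 01110✓ 10000✓ 10101✓ 10111✓ 11000✓ 11001✓ 11010✓ 11011✓
Round 1: -0101 -1000✓ -1010✓ 0-010✓ 0-100✓ 0-101✓ 0-110✓ 00-10✓ 001-0✓ 0010-✓ 01-00✓ 01-10✓ 010-0✓ 011-0✓ 0110-✓ 1-000 101-1 110-0✓ 110-1✓ 1100-✓ 1101-✓
Round 2: -10-0 0--10 0-1-0 0-10- 01--0 110--
PIs = {-0101, -10-0, 0--10, 0-1-0, 0-10-, 01--0, 1-000, 101-1, 110--}
Coverage chart:
  m2: 0--10 ←essential
  m4: 0-1-0,0-10-
  m5: -0101,0-10-
  m8: -10-0,01--0
  m10: -10-0,0--10,01--0
  m12: 0-1-0,0-10-,01--0
  m13: 0-10- ←essential
  m14: 0--10,0-1-0,01--0
  m16: 1-000 ←essential
  m21: -0101,101-1
  m23: 101-1 ←essential
  m24: -10-0,1-000,110--
  m25: 110-- ←essential
  m26: -10-0,110--
  m27: 110-- ←essential
Essential: 0--10, 0-10-, 1-000, 101-1, 110--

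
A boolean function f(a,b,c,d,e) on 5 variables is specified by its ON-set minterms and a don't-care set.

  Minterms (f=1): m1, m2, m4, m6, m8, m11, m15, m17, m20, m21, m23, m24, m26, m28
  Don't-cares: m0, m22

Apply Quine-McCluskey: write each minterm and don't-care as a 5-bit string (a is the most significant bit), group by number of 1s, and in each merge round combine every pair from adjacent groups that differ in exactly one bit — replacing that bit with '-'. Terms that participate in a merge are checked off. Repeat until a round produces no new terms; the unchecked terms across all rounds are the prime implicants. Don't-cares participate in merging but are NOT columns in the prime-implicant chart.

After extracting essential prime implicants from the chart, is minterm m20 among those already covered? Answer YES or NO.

YES

size-2^0 implicants → 00000(✓)  00001(✓)  00010(✓)  00100(✓)  00110(✓)  01000(✓)  01011(✓)  01111(✓)  10001(✓)  10100(✓)  10101(✓)  10110(✓)  10111(✓)  11000(✓)  11010(✓)  11100(✓)
size-2^1 implicants → -0001  -0100(✓)  -0110(✓)  -1000  0-000  00-00(✓)  00-10(✓)  000-0(✓)  0000-  001-0(✓)  01-11  1-100  10-01  101-0(✓)  101-1(✓)  1010-(✓)  1011-(✓)  11-00  110-0
size-2^2 implicants → -01-0  00--0  101--
Unchecked terms (primes): -0001, -01-0, -1000, 0-000, 00--0, 0000-, 01-11, 1-100, 10-01, 101--, 11-00, 110-0
Minterm coverage:
  m1 ⊆ -0001,0000-
  m2 ⊆ 00--0 [E]
  m4 ⊆ -01-0,00--0
  m6 ⊆ -01-0,00--0
  m8 ⊆ -1000,0-000
  m11 ⊆ 01-11 [E]
  m15 ⊆ 01-11 [E]
  m17 ⊆ -0001,10-01
  m20 ⊆ -01-0,1-100,101--
  m21 ⊆ 10-01,101--
  m23 ⊆ 101-- [E]
  m24 ⊆ -1000,11-00,110-0
  m26 ⊆ 110-0 [E]
  m28 ⊆ 1-100,11-00
E = {00--0, 01-11, 101--, 110-0}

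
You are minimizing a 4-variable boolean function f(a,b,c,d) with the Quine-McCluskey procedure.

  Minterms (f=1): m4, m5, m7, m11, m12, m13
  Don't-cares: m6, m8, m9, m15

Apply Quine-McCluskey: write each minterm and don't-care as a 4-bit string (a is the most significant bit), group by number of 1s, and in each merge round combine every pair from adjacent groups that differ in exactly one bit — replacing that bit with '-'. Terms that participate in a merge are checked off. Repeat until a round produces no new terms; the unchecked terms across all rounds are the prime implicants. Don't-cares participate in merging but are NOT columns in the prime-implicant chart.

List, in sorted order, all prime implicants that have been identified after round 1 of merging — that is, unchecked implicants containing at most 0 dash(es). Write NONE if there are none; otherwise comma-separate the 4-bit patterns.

NONE

Round 0: 0100✓ 0101✓ 0110✓ 0111✓ 1000✓ 1001✓ 1011✓ 1100✓ 1101✓ 1111✓
Round 1: -100✓ -101✓ -111✓ 01-0✓ 01-1✓ 010-✓ 011-✓ 1-00✓ 1-01✓ 1-11✓ 10-1✓ 100-✓ 11-1✓ 110-✓
Round 2: -1-1 -10- 01-- 1--1 1-0-
PIs = {-1-1, -10-, 01--, 1--1, 1-0-}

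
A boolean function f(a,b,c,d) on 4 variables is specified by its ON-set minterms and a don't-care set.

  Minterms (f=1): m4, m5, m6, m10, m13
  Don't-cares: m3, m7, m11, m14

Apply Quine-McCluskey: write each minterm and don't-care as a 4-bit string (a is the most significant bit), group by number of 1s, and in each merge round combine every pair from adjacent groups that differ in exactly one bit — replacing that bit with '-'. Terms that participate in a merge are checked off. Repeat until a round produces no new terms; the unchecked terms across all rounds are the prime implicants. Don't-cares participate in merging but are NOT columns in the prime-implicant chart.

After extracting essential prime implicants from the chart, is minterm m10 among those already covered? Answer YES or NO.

Round 0: 0011✓ 0100✓ 0101✓ 0110✓ 0111✓ 1010✓ 1011✓ 1101✓ 1110✓
Round 1: -011 -101 -110 0-11 01-0✓ 01-1✓ 010-✓ 011-✓ 1-10 101-
Round 2: 01--
PIs = {-011, -101, -110, 0-11, 01--, 1-10, 101-}
Coverage chart:
  m4: 01-- ←essential
  m5: -101,01--
  m6: -110,01--
  m10: 1-10,101-
  m13: -101 ←essential
Essential: -101, 01--

NO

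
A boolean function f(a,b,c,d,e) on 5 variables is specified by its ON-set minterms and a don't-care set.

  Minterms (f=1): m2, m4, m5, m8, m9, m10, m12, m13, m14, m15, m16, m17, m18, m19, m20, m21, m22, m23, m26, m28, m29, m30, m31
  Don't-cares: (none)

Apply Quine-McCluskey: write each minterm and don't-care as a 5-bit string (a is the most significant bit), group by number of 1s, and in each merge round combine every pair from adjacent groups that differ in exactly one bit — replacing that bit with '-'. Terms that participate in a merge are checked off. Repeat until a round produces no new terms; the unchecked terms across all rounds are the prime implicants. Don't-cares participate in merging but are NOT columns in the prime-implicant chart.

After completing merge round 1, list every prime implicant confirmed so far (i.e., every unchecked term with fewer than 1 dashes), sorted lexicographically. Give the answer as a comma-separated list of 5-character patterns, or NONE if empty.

size-2^0 implicants → 00010(✓)  00100(✓)  00101(✓)  01000(✓)  01001(✓)  01010(✓)  01100(✓)  01101(✓)  01110(✓)  01111(✓)  10000(✓)  10001(✓)  10010(✓)  10011(✓)  10100(✓)  10101(✓)  10110(✓)  10111(✓)  11010(✓)  11100(✓)  11101(✓)  11110(✓)  11111(✓)
size-2^1 implicants → -0010(✓)  -0100(✓)  -0101(✓)  -1010(✓)  -1100(✓)  -1101(✓)  -1110(✓)  -1111(✓)  0-010(✓)  0-100(✓)  0-101(✓)  0010-(✓)  01-00(✓)  01-01(✓)  01-10(✓)  010-0(✓)  0100-(✓)  011-0(✓)  011-1(✓)  0110-(✓)  0111-(✓)  1-010(✓)  1-100(✓)  1-101(✓)  1-110(✓)  1-111(✓)  10-00(✓)  10-01(✓)  10-10(✓)  10-11(✓)  100-0(✓)  100-1(✓)  1000-(✓)  1001-(✓)  101-0(✓)  101-1(✓)  1010-(✓)  1011-(✓)  11-10(✓)  111-0(✓)  111-1(✓)  1110-(✓)  1111-(✓)
size-2^2 implicants → --010  --100(✓)  --101(✓)  -010-(✓)  -1-10  -11-0(✓)  -11-1(✓)  -110-(✓)  -111-(✓)  0-10-(✓)  01--0  01-0-  011--(✓)  1--10  1-1-0(✓)  1-1-1(✓)  1-10-(✓)  1-11-(✓)  10--0(✓)  10--1(✓)  10-0-(✓)  10-1-(✓)  100--(✓)  101--(✓)  111--(✓)
size-2^3 implicants → --10-  -11--  1-1--  10---
Unchecked terms (primes): --010, --10-, -1-10, -11--, 01--0, 01-0-, 1--10, 1-1--, 10---

NONE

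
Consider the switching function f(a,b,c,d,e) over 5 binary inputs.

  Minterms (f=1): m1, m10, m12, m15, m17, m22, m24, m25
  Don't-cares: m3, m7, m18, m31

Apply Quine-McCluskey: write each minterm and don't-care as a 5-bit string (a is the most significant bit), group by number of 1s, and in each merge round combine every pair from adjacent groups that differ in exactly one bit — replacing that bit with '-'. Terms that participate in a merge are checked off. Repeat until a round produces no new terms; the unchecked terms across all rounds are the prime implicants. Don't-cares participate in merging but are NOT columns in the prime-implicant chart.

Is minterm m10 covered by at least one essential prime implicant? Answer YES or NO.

YES

[col 0] 00001*, 00011*, 00111*, 01010, 01100, 01111*, 10001*, 10010*, 10110*, 11000*, 11001*, 11111*
[col 1] -0001, -1111, 0-111, 00-11, 000-1, 1-001, 10-10, 1100-
Prime implicants: -0001, -1111, 0-111, 00-11, 000-1, 01010, 01100, 1-001, 10-10, 1100-
PI chart (minterm → PIs covering it):
  1 | -0001,000-1
  10 | 01010  (sole → essential)
  12 | 01100  (sole → essential)
  15 | -1111,0-111
  17 | -0001,1-001
  22 | 10-10  (sole → essential)
  24 | 1100-  (sole → essential)
  25 | 1-001,1100-
Essential prime implicants: 01010, 01100, 10-10, 1100-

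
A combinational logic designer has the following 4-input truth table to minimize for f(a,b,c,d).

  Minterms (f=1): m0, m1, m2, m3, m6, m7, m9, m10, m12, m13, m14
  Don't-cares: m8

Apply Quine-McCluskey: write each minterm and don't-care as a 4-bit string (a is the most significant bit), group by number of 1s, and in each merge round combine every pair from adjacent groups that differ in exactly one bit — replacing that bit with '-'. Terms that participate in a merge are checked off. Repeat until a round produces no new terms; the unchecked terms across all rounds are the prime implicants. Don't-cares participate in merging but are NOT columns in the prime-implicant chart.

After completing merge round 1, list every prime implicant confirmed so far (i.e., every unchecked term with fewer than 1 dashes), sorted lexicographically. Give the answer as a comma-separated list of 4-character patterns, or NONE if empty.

size-2^0 implicants → 0000(✓)  0001(✓)  0010(✓)  0011(✓)  0110(✓)  0111(✓)  1000(✓)  1001(✓)  1010(✓)  1100(✓)  1101(✓)  1110(✓)
size-2^1 implicants → -000(✓)  -001(✓)  -010(✓)  -110(✓)  0-10(✓)  0-11(✓)  00-0(✓)  00-1(✓)  000-(✓)  001-(✓)  011-(✓)  1-00(✓)  1-01(✓)  1-10(✓)  10-0(✓)  100-(✓)  11-0(✓)  110-(✓)
size-2^2 implicants → --10  -0-0  -00-  0-1-  00--  1--0  1-0-
Unchecked terms (primes): --10, -0-0, -00-, 0-1-, 00--, 1--0, 1-0-

NONE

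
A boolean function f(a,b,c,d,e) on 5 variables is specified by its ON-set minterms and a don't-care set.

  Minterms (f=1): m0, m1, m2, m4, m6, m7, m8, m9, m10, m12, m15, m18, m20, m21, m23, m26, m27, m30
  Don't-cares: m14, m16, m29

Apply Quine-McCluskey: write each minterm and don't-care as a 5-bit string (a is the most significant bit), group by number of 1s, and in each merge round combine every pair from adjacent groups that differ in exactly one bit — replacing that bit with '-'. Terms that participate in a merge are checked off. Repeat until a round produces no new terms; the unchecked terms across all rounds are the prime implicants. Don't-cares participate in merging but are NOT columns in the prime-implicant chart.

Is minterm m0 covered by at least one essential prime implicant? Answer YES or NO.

size-2^0 implicants → 00000(✓)  00001(✓)  00010(✓)  00100(✓)  00110(✓)  00111(✓)  01000(✓)  01001(✓)  01010(✓)  01100(✓)  01110(✓)  01111(✓)  10000(✓)  10010(✓)  10100(✓)  10101(✓)  10111(✓)  11010(✓)  11011(✓)  11101(✓)  11110(✓)
size-2^1 implicants → -0000(✓)  -0010(✓)  -0100(✓)  -0111  -1010(✓)  -1110(✓)  0-000(✓)  0-001(✓)  0-010(✓)  0-100(✓)  0-110(✓)  0-111(✓)  00-00(✓)  00-10(✓)  000-0(✓)  0000-(✓)  001-0(✓)  0011-(✓)  01-00(✓)  01-10(✓)  010-0(✓)  0100-(✓)  011-0(✓)  0111-(✓)  1-010(✓)  1-101  10-00(✓)  100-0(✓)  101-1  1010-  11-10(✓)  1101-
size-2^2 implicants → --010  -0-00  -00-0  -1-10  0--00(✓)  0--10(✓)  0-0-0(✓)  0-00-  0-1-0(✓)  0-11-  00--0(✓)  01--0(✓)
size-2^3 implicants → 0---0
Unchecked terms (primes): --010, -0-00, -00-0, -0111, -1-10, 0---0, 0-00-, 0-11-, 1-101, 101-1, 1010-, 1101-
Minterm coverage:
  m0 ⊆ -0-00,-00-0,0---0,0-00-
  m1 ⊆ 0-00- [E]
  m2 ⊆ --010,-00-0,0---0
  m4 ⊆ -0-00,0---0
  m6 ⊆ 0---0,0-11-
  m7 ⊆ -0111,0-11-
  m8 ⊆ 0---0,0-00-
  m9 ⊆ 0-00- [E]
  m10 ⊆ --010,-1-10,0---0
  m12 ⊆ 0---0 [E]
  m15 ⊆ 0-11- [E]
  m18 ⊆ --010,-00-0
  m20 ⊆ -0-00,1010-
  m21 ⊆ 1-101,101-1,1010-
  m23 ⊆ -0111,101-1
  m26 ⊆ --010,-1-10,1101-
  m27 ⊆ 1101- [E]
  m30 ⊆ -1-10 [E]
E = {-1-10, 0---0, 0-00-, 0-11-, 1101-}

YES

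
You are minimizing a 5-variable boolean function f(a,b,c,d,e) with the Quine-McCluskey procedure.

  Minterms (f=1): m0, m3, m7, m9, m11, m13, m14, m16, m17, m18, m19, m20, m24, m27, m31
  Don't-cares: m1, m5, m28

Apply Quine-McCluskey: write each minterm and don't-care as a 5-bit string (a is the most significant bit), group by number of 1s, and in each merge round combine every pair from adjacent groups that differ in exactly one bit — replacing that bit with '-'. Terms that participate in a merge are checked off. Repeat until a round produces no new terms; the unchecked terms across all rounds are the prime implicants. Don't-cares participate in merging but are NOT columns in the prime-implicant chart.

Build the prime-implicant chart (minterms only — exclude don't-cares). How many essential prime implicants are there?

7

Round 0: 00000✓ 00001✓ 00011✓ 00101✓ 00111✓ 01001✓ 01011✓ 01101✓ 01110 10000✓ 10001✓ 10010✓ 10011✓ 10100✓ 11000✓ 11011✓ 11100✓ 11111✓
Round 1: -0000✓ -0001✓ -0011✓ -1011✓ 0-001✓ 0-011✓ 0-101✓ 00-01✓ 00-11✓ 000-1✓ 0000-✓ 001-1✓ 01-01✓ 010-1✓ 1-000✓ 1-011✓ 1-100✓ 10-00✓ 100-0✓ 100-1✓ 1000-✓ 1001-✓ 11-00✓ 11-11
Round 2: --011 -00-1 -000- 0--01 0-0-1 00--1 1--00 100--
PIs = {--011, -00-1, -000-, 0--01, 0-0-1, 00--1, 01110, 1--00, 100--, 11-11}
Coverage chart:
  m0: -000- ←essential
  m3: --011,-00-1,0-0-1,00--1
  m7: 00--1 ←essential
  m9: 0--01,0-0-1
  m11: --011,0-0-1
  m13: 0--01 ←essential
  m14: 01110 ←essential
  m16: -000-,1--00,100--
  m17: -00-1,-000-,100--
  m18: 100-- ←essential
  m19: --011,-00-1,100--
  m20: 1--00 ←essential
  m24: 1--00 ←essential
  m27: --011,11-11
  m31: 11-11 ←essential
Essential: -000-, 0--01, 00--1, 01110, 1--00, 100--, 11-11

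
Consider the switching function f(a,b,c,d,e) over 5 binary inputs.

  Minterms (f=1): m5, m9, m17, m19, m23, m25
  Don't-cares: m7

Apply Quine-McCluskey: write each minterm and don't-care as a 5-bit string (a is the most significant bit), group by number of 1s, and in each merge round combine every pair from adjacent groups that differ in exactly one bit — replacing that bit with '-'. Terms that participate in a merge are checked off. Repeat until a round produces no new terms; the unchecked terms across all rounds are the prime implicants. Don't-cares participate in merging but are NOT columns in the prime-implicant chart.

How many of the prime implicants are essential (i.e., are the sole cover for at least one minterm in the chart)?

2

Round 0: 00101✓ 00111✓ 01001✓ 10001✓ 10011✓ 10111✓ 11001✓
Round 1: -0111 -1001 001-1 1-001 10-11 100-1
PIs = {-0111, -1001, 001-1, 1-001, 10-11, 100-1}
Coverage chart:
  m5: 001-1 ←essential
  m9: -1001 ←essential
  m17: 1-001,100-1
  m19: 10-11,100-1
  m23: -0111,10-11
  m25: -1001,1-001
Essential: -1001, 001-1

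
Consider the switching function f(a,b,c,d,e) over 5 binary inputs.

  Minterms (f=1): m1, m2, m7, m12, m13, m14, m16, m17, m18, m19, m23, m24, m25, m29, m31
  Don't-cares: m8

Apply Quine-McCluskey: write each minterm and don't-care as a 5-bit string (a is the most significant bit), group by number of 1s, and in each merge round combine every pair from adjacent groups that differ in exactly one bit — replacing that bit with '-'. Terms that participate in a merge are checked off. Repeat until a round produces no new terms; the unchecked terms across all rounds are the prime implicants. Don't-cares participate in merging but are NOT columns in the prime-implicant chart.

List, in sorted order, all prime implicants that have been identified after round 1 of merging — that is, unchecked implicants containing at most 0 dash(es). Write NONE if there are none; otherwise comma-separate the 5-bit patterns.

NONE

Round 0: 00001✓ 00010✓ 00111✓ 01000✓ 01100✓ 01101✓ 01110✓ 10000✓ 10001✓ 10010✓ 10011✓ 10111✓ 11000✓ 11001✓ 11101✓ 11111✓
Round 1: -0001 -0010 -0111 -1000 -1101 01-00 011-0 0110- 1-000✓ 1-001✓ 1-111 10-11 100-0✓ 100-1✓ 1000-✓ 1001-✓ 11-01 1100-✓ 111-1
Round 2: 1-00- 100--
PIs = {-0001, -0010, -0111, -1000, -1101, 01-00, 011-0, 0110-, 1-00-, 1-111, 10-11, 100--, 11-01, 111-1}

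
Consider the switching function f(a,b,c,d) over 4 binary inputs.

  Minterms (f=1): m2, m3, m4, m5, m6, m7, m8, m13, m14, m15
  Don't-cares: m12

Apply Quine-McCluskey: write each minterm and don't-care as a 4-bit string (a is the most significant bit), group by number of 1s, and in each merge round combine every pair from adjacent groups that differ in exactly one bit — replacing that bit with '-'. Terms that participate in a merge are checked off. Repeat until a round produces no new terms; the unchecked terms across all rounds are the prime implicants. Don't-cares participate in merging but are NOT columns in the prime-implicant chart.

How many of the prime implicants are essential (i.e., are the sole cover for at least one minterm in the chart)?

3

Round 0: 0010✓ 0011✓ 0100✓ 0101✓ 0110✓ 0111✓ 1000✓ 1100✓ 1101✓ 1110✓ 1111✓
Round 1: -100✓ -101✓ -110✓ -111✓ 0-10✓ 0-11✓ 001-✓ 01-0✓ 01-1✓ 010-✓ 011-✓ 1-00 11-0✓ 11-1✓ 110-✓ 111-✓
Round 2: -1-0✓ -1-1✓ -10-✓ -11-✓ 0-1- 01--✓ 11--✓
Round 3: -1--
PIs = {-1--, 0-1-, 1-00}
Coverage chart:
  m2: 0-1- ←essential
  m3: 0-1- ←essential
  m4: -1-- ←essential
  m5: -1-- ←essential
  m6: -1--,0-1-
  m7: -1--,0-1-
  m8: 1-00 ←essential
  m13: -1-- ←essential
  m14: -1-- ←essential
  m15: -1-- ←essential
Essential: -1--, 0-1-, 1-00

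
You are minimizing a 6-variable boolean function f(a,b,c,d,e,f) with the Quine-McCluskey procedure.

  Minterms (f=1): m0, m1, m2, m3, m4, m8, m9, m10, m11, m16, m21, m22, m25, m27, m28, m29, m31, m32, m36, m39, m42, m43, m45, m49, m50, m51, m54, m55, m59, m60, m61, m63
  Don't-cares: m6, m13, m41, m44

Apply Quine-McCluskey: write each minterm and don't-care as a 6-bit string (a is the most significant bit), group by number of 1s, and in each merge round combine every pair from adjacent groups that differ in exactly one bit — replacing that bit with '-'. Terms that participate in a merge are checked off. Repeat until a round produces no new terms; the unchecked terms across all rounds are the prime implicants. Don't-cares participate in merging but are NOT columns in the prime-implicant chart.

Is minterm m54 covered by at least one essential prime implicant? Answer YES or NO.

YES

Round 0: 000000✓ 000001✓ 000010✓ 000011✓ 000100✓ 000110✓ 001000✓ 001001✓ 001010✓ 001011✓ 001101✓ 010000✓ 010101✓ 010110✓ 011001✓ 011011✓ 011100✓ 011101✓ 011111✓ 100000✓ 100100✓ 100111✓ 101001✓ 101010✓ 101011✓ 101100✓ 101101✓ 110001✓ 110010✓ 110011✓ 110110✓ 110111✓ 111011✓ 111100✓ 111101✓ 111111✓
Round 1: -00000✓ -00100✓ -01001✓ -01010✓ -01011✓ -01101✓ -10110 -11011✓ -11100✓ -11101✓ -11111✓ 0-0000 0-0110 0-1001✓ 0-1011✓ 0-1101✓ 00-000✓ 00-001✓ 00-010✓ 00-011✓ 000-00✓ 000-10✓ 0000-0✓ 0000-1✓ 00000-✓ 00001-✓ 0001-0✓ 001-01✓ 0010-0✓ 0010-1✓ 00100-✓ 00101-✓ 01-101 011-01✓ 011-11✓ 0110-1✓ 0111-1✓ 01110-✓ 1-0111 1-1011✓ 1-1100✓ 1-1101✓ 10-100 100-00✓ 101-01✓ 1010-1✓ 10101-✓ 10110-✓ 11-011✓ 11-111✓ 110-10✓ 110-11✓ 1100-1 11001-✓ 11011-✓ 111-11✓ 1111-1✓ 11110-✓
Round 2: --1011 --1101 -00-00 -01-01 -010-1 -0101- -11-11 -111-1 -1110- 0-1-01 0-10-1 00-0-0✓ 00-0-1✓ 00-00-✓ 00-01-✓ 000--0 0000--✓ 0010--✓ 011--1 1-110- 11--11 110-1-
Round 3: 00-0--
PIs = {--1011, --1101, -00-00, -01-01, -010-1, -0101-, -10110, -11-11, -111-1, -1110-, 0-0000, 0-0110, 0-1-01, 0-10-1, 00-0--, 000--0, 01-101, 011--1, 1-0111, 1-110-, 10-100, 11--11, 110-1-, 1100-1}
Coverage chart:
  m0: -00-00,0-0000,00-0--,000--0
  m1: 00-0-- ←essential
  m2: 00-0--,000--0
  m3: 00-0-- ←essential
  m4: -00-00,000--0
  m8: 00-0-- ←essential
  m9: -01-01,-010-1,0-1-01,0-10-1,00-0--
  m10: -0101-,00-0--
  m11: --1011,-010-1,-0101-,0-10-1,00-0--
  m16: 0-0000 ←essential
  m21: 01-101 ←essential
  m22: -10110,0-0110
  m25: 0-1-01,0-10-1,011--1
  m27: --1011,-11-11,0-10-1,011--1
  m28: -1110- ←essential
  m29: --1101,-111-1,-1110-,0-1-01,01-101,011--1
  m31: -11-11,-111-1,011--1
  m32: -00-00 ←essential
  m36: -00-00,10-100
  m39: 1-0111 ←essential
  m42: -0101- ←essential
  m43: --1011,-010-1,-0101-
  m45: --1101,-01-01,1-110-
  m49: 1100-1 ←essential
  m50: 110-1- ←essential
  m51: 11--11,110-1-,1100-1
  m54: -10110,110-1-
  m55: 1-0111,11--11,110-1-
  m59: --1011,-11-11,11--11
  m60: -1110-,1-110-
  m61: --1101,-111-1,-1110-,1-110-
  m63: -11-11,-111-1,11--11
Essential: -00-00, -0101-, -1110-, 0-0000, 00-0--, 01-101, 1-0111, 110-1-, 1100-1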